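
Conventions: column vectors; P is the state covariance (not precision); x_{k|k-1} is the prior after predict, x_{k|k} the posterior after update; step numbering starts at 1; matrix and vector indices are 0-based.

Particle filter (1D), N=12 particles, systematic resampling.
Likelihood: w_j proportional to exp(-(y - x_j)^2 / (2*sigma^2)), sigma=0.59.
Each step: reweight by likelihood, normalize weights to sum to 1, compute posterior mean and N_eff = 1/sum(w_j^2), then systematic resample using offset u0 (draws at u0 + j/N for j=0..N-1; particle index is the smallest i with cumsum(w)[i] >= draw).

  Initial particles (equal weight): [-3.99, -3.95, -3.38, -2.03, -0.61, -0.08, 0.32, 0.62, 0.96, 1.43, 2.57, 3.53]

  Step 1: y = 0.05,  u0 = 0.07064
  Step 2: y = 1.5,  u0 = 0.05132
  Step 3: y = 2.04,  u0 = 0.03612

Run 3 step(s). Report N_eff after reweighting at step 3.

step 1: w=[0.0000, 0.0000, 0.0000, 0.0006, 0.1569, 0.2862, 0.2641, 0.1839, 0.0893, 0.0190, 0.0000, 0.0000]  mean=0.1917  Neff=4.5781  idx=[4, 4, 5, 5, 5, 6, 6, 6, 7, 7, 8, 9]
step 2: w=[0.0006, 0.0006, 0.0099, 0.0099, 0.0099, 0.0483, 0.0483, 0.0483, 0.1174, 0.1174, 0.2349, 0.3545]  mean=0.9213  Neff=4.6359  idx=[5, 7, 8, 9, 9, 10, 10, 10, 11, 11, 11, 11]
step 3: w=[0.0046, 0.0046, 0.0178, 0.0178, 0.0178, 0.0604, 0.0604, 0.0604, 0.1890, 0.1890, 0.1890, 0.1890]  mean=1.2913  Neff=6.4568  idx=[3, 5, 7, 8, 8, 9, 9, 9, 10, 10, 11, 11]

N_eff = 6.4568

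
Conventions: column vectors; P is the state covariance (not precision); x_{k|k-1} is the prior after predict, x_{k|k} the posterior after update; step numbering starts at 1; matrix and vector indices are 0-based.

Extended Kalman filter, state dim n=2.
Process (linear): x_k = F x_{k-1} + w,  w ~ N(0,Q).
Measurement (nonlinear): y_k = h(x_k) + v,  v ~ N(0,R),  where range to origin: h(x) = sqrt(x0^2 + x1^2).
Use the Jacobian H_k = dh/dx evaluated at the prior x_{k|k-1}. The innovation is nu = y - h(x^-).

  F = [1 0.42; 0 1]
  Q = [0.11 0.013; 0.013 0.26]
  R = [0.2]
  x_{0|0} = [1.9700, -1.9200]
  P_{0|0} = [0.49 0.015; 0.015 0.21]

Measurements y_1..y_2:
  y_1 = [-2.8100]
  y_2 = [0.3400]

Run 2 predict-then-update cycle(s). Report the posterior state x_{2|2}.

step 1: x^-=[1.1636, -1.9200]  P^-=[0.6496 0.1162; 0.1162 0.4700]  H_jac=[0.5183 -0.8552]  S=[0.6152]  K=[0.3857; -0.5554]  nu=[-5.0551]  x^+=[-0.7864, 0.8877]  P^+=[0.5581 0.2480; 0.2480 0.2802]
step 2: x^-=[-0.4135, 0.8877]  P^-=[0.9259 0.3787; 0.3787 0.5402]  H_jac=[-0.4223 0.9065]  S=[0.5190]  K=[-0.0919; 0.6353]  nu=[-0.6393]  x^+=[-0.3548, 0.4816]  P^+=[0.9215 0.4090; 0.4090 0.3307]

x_post = [-0.3548, 0.4816]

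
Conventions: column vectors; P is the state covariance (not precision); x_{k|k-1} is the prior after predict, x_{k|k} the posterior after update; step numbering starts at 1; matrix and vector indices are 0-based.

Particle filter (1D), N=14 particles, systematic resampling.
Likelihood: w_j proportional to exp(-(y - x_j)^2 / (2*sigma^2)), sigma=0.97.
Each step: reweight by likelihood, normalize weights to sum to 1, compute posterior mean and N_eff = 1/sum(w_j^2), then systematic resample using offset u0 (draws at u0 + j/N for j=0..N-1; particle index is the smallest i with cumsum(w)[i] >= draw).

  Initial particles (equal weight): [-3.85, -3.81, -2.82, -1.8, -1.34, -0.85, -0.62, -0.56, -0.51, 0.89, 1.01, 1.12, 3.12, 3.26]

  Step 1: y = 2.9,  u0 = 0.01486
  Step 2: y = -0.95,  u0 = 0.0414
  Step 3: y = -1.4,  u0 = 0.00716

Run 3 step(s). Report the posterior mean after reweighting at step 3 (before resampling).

post_mean = 0.9675

step 1: w=[0.0000, 0.0000, 0.0000, 0.0000, 0.0000, 0.0002, 0.0006, 0.0007, 0.0009, 0.0494, 0.0633, 0.0785, 0.4119, 0.3945]  mean=2.7654  Neff=2.9597  idx=[9, 10, 11, 12, 12, 12, 12, 12, 12, 13, 13, 13, 13, 13]
step 2: w=[0.4145, 0.3253, 0.2570, 0.0004, 0.0004, 0.0004, 0.0004, 0.0004, 0.0004, 0.0002, 0.0002, 0.0002, 0.0002, 0.0002]  mean=0.9956  Neff=2.9102  idx=[0, 0, 0, 0, 0, 0, 1, 1, 1, 1, 2, 2, 2, 2]
step 3: w=[0.0894, 0.0894, 0.0894, 0.0894, 0.0894, 0.0894, 0.0662, 0.0662, 0.0662, 0.0662, 0.0497, 0.0497, 0.0497, 0.0497]  mean=0.9675  Neff=13.2681  idx=[0, 0, 1, 2, 3, 4, 4, 5, 6, 7, 8, 9, 11, 12]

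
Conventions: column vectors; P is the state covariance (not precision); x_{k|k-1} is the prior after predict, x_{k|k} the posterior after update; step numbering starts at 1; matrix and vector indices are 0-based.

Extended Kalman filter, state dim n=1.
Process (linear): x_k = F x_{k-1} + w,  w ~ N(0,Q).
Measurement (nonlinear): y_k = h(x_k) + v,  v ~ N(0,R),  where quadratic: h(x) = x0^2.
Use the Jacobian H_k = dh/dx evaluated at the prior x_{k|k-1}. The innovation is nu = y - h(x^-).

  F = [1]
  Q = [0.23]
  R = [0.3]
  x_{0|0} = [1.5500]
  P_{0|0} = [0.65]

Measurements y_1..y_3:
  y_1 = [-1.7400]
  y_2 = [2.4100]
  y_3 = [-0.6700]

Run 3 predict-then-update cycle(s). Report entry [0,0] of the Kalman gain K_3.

step 1: x^-=[1.5500]  P^-=[0.8800]  H_jac=[3.1000]  S=[8.7568]  K=[0.3115]  nu=[-4.1425]  x^+=[0.2595]  P^+=[0.0301]
step 2: x^-=[0.2595]  P^-=[0.2601]  H_jac=[0.5190]  S=[0.3701]  K=[0.3648]  nu=[2.3427]  x^+=[1.1142]  P^+=[0.2109]
step 3: x^-=[1.1142]  P^-=[0.4409]  H_jac=[2.2283]  S=[2.4892]  K=[0.3947]  nu=[-1.9114]  x^+=[0.3598]  P^+=[0.0531]

K[0,0] = 0.3947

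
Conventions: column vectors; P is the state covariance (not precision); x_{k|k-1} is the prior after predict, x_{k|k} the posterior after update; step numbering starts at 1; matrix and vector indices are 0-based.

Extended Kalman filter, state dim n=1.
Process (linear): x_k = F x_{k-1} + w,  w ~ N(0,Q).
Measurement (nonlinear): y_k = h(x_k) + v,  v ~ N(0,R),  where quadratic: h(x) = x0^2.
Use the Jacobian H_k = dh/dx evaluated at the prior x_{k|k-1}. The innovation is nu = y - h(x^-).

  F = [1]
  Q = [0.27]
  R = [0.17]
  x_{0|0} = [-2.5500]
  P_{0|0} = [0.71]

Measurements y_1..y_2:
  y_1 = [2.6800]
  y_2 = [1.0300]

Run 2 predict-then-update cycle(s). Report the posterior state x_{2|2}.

step 1: x^-=[-2.5500]  P^-=[0.9800]  H_jac=[-5.1000]  S=[25.6598]  K=[-0.1948]  nu=[-3.8225]  x^+=[-1.8055]  P^+=[0.0065]
step 2: x^-=[-1.8055]  P^-=[0.2765]  H_jac=[-3.6109]  S=[3.7751]  K=[-0.2645]  nu=[-2.2297]  x^+=[-1.2158]  P^+=[0.0125]

x_post = [-1.2158]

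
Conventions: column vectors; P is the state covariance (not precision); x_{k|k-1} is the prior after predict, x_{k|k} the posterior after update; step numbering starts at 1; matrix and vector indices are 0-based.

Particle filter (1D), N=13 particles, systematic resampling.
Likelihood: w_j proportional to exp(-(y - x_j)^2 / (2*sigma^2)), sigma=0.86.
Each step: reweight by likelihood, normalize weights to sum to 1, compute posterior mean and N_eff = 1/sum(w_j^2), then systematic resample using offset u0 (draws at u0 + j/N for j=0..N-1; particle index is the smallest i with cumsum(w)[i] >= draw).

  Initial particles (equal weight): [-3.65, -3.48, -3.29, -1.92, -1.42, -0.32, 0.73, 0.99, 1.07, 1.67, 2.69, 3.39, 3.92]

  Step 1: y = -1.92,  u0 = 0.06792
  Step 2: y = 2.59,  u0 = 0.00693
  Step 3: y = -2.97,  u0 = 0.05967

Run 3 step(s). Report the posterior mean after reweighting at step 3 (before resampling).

post_mean = -1.0398

step 1: w=[0.0500, 0.0730, 0.1064, 0.3784, 0.3196, 0.0670, 0.0033, 0.0012, 0.0009, 0.0001, 0.0000, 0.0000, 0.0000]  mean=-1.9840  Neff=3.7173  idx=[1, 2, 2, 3, 3, 3, 3, 3, 4, 4, 4, 4, 5]
step 2: w=[0.0000, 0.0000, 0.0000, 0.0003, 0.0003, 0.0003, 0.0003, 0.0003, 0.0057, 0.0057, 0.0057, 0.0057, 0.9757]  mean=-0.3475  Neff=1.0503  idx=[8, 12, 12, 12, 12, 12, 12, 12, 12, 12, 12, 12, 12]
step 3: w=[0.6544, 0.0288, 0.0288, 0.0288, 0.0288, 0.0288, 0.0288, 0.0288, 0.0288, 0.0288, 0.0288, 0.0288, 0.0288]  mean=-1.0398  Neff=2.2822  idx=[0, 0, 0, 0, 0, 0, 0, 0, 1, 4, 7, 9, 12]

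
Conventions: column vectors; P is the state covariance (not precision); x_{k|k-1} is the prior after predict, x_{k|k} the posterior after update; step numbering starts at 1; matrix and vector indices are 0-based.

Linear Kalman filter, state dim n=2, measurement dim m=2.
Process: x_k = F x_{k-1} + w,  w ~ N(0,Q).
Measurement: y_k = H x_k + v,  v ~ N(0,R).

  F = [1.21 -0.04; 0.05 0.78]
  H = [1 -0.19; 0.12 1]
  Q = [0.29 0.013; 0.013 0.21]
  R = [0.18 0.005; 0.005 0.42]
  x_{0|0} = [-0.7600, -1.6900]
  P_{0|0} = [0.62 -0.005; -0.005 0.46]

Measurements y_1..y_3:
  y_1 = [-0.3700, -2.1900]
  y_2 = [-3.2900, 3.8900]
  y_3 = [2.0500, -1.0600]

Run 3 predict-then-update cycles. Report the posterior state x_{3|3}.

x_post = [0.6384, -0.1530]

step 1: x^-=[-0.8520, -1.3562]  P^-=[1.1990 0.0314; 0.0314 0.4910]  S=[1.3847 0.0863; 0.0863 0.9358]  K=[0.8548 0.1085; -0.0781 0.5359]  nu=[0.2243, -0.7316]  x^+=[-0.7396, -1.7658]  P^+=[0.1602 0.0306; 0.0306 0.2210]
step 2: x^-=[-0.8243, -1.4143]  P^-=[0.5220 0.0446; 0.0446 0.3473]  S=[0.6975 0.0453; 0.0453 0.7855]  K=[0.7300 0.0945; -0.0600 0.4524]  nu=[-2.7344, 5.4032]  x^+=[-2.3099, 1.1939]  P^+=[0.1370 0.0269; 0.0269 0.1865]
step 3: x^-=[-2.8427, 0.8158]  P^-=[0.4883 0.0408; 0.0408 0.3259]  S=[0.6645 0.0415; 0.0415 0.7627]  K=[0.7174 0.0912; -0.0591 0.4369]  nu=[5.0477, -1.5346]  x^+=[0.6384, -0.1530]  P^+=[0.1345 0.0258; 0.0258 0.1801]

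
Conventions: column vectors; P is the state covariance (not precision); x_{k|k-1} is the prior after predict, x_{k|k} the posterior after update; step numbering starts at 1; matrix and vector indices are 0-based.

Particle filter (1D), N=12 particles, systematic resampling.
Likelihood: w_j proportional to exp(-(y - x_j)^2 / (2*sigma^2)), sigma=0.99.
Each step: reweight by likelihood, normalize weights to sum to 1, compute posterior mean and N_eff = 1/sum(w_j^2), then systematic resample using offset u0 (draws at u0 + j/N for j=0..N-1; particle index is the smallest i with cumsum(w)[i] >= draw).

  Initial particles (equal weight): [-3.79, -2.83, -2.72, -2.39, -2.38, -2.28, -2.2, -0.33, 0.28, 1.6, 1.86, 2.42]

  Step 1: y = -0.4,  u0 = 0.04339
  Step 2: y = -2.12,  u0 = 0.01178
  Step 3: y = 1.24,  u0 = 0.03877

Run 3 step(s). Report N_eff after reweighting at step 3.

step 1: w=[0.0010, 0.0179, 0.0234, 0.0482, 0.0492, 0.0599, 0.0697, 0.3629, 0.2873, 0.0473, 0.0269, 0.0063]  mean=-0.5389  Neff=4.3235  idx=[3, 4, 6, 7, 7, 7, 7, 7, 8, 8, 8, 9]
step 2: w=[0.2372, 0.2379, 0.2454, 0.0480, 0.0480, 0.0480, 0.0480, 0.0480, 0.0130, 0.0130, 0.0130, 0.0002]  mean=-1.7411  Neff=5.4010  idx=[0, 0, 0, 1, 1, 1, 2, 2, 2, 3, 5, 7]
step 3: w=[0.0014, 0.0014, 0.0014, 0.0014, 0.0014, 0.0014, 0.0028, 0.0028, 0.0028, 0.3278, 0.3278, 0.3278]  mean=-0.3629  Neff=3.1027  idx=[9, 9, 9, 9, 10, 10, 10, 10, 11, 11, 11, 11]

N_eff = 3.1027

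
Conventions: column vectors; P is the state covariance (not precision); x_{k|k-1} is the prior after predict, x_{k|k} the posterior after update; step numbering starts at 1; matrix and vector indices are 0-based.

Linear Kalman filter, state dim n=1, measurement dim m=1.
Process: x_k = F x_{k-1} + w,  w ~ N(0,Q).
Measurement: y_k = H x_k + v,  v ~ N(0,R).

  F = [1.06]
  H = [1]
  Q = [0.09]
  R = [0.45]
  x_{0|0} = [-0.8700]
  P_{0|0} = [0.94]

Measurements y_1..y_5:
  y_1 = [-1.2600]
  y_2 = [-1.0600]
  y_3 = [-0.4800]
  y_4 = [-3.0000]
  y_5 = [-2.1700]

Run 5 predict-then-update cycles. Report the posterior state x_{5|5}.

x_post = [-2.0024]

step 1: x^-=[-0.9222]  P^-=[1.1462]  S=[1.5962]  K=[0.7181]  nu=[-0.3378]  x^+=[-1.1648]  P^+=[0.3231]
step 2: x^-=[-1.2347]  P^-=[0.4531]  S=[0.9031]  K=[0.5017]  nu=[0.1747]  x^+=[-1.1470]  P^+=[0.2258]
step 3: x^-=[-1.2159]  P^-=[0.3437]  S=[0.7937]  K=[0.4330]  nu=[0.7359]  x^+=[-0.8972]  P^+=[0.1949]
step 4: x^-=[-0.9510]  P^-=[0.3089]  S=[0.7589]  K=[0.4071]  nu=[-2.0490]  x^+=[-1.7851]  P^+=[0.1832]
step 5: x^-=[-1.8922]  P^-=[0.2958]  S=[0.7458]  K=[0.3966]  nu=[-0.2778]  x^+=[-2.0024]  P^+=[0.1785]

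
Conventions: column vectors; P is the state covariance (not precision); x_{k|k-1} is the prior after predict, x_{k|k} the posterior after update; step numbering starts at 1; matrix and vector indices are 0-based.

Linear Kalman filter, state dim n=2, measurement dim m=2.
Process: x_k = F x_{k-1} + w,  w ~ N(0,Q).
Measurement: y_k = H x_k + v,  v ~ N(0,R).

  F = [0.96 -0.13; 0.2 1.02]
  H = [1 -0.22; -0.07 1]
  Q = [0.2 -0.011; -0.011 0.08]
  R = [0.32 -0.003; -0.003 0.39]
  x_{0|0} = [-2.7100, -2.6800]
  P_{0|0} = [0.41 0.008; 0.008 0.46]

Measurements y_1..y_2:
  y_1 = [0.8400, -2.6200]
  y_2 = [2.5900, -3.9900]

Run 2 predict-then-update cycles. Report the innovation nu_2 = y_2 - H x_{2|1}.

step 1: x^-=[-2.2532, -3.2756]  P^-=[0.5836 0.0143; 0.0143 0.5782]  S=[0.9253 -0.1565; -0.1565 0.9691]  K=[0.6402 0.0760; -0.0218 0.5921]  nu=[2.3726, 0.4979]  x^+=[-0.6964, -3.0326]  P^+=[0.2140 0.0427; 0.0427 0.2340]
step 2: x^-=[-0.2743, -3.2325]  P^-=[0.3905 0.0398; 0.0398 0.3494]  S=[0.7100 -0.0668; -0.0668 0.7358]  K=[0.5440 0.0663; -0.0080 0.4704]  nu=[2.1532, -0.7767]  x^+=[0.8455, -3.6150]  P^+=[0.1820 0.0370; 0.0370 0.1861]

innov = [2.1532, -0.7767]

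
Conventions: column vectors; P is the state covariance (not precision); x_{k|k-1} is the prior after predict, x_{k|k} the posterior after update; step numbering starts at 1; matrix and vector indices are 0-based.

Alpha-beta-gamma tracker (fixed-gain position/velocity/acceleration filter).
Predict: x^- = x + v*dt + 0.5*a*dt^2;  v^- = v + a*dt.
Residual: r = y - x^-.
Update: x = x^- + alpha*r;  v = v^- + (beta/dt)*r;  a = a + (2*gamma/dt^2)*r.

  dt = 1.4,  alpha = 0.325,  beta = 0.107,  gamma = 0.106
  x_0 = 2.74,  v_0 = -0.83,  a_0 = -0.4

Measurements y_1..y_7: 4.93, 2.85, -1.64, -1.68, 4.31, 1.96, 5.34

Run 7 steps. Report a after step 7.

step 1: x_pred=1.1860  r=3.7440  x^+=2.4028  v^+=-1.1039  a^+=0.0050
step 2: x_pred=0.8623  r=1.9877  x^+=1.5083  v^+=-0.9450  a^+=0.2200
step 3: x_pred=0.4009  r=-2.0409  x^+=-0.2624  v^+=-0.7930  a^+=-0.0008
step 4: x_pred=-1.3734  r=-0.3066  x^+=-1.4730  v^+=-0.8175  a^+=-0.0339
step 5: x_pred=-2.6509  r=6.9609  x^+=-0.3886  v^+=-0.3331  a^+=0.7190
step 6: x_pred=-0.1503  r=2.1103  x^+=0.5355  v^+=0.8348  a^+=0.9472
step 7: x_pred=2.6325  r=2.7075  x^+=3.5124  v^+=2.3678  a^+=1.2401

a_post = 1.2401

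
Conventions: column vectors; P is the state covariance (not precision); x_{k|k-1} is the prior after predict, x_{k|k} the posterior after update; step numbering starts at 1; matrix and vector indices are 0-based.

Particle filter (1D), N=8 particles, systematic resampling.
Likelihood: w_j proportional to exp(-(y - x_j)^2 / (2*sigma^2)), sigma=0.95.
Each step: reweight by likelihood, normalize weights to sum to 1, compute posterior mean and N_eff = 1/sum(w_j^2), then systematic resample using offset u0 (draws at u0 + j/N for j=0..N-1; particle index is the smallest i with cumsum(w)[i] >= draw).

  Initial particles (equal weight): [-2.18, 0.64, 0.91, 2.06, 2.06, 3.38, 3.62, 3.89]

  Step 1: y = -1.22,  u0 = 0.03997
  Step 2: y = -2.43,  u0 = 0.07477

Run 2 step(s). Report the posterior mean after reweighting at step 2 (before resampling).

step 1: w=[0.7201, 0.1765, 0.0972, 0.0031, 0.0031, 0.0000, 0.0000, 0.0000]  mean=-1.3557  Neff=1.7883  idx=[0, 0, 0, 0, 0, 0, 1, 2]
step 2: w=[0.1665, 0.1665, 0.1665, 0.1665, 0.1665, 0.1665, 0.0009, 0.0004]  mean=-2.1763  Neff=6.0154  idx=[0, 1, 1, 2, 3, 4, 4, 5]

post_mean = -2.1763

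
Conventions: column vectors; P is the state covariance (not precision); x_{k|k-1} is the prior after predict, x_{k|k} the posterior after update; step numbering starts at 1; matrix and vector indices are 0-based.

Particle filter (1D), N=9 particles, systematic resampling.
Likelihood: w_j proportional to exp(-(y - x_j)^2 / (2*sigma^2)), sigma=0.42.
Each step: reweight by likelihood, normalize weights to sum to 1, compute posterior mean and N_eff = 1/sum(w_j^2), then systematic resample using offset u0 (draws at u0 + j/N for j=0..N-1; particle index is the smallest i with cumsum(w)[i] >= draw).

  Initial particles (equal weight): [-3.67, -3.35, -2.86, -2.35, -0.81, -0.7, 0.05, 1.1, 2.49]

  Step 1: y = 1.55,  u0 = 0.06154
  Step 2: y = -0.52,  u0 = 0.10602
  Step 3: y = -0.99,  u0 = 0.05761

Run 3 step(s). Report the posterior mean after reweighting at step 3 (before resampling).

post_mean = 1.1000

step 1: w=[0.0000, 0.0000, 0.0000, 0.0000, 0.0000, 0.0000, 0.0026, 0.8710, 0.1264]  mean=1.2729  Neff=1.2909  idx=[7, 7, 7, 7, 7, 7, 7, 7, 8]
step 2: w=[0.1250, 0.1250, 0.1250, 0.1250, 0.1250, 0.1250, 0.1250, 0.1250, 0.0000]  mean=1.1000  Neff=8.0000  idx=[0, 1, 2, 3, 4, 5, 6, 7, 7]
step 3: w=[0.1111, 0.1111, 0.1111, 0.1111, 0.1111, 0.1111, 0.1111, 0.1111, 0.1111]  mean=1.1000  Neff=9.0000  idx=[0, 1, 2, 3, 4, 5, 6, 7, 8]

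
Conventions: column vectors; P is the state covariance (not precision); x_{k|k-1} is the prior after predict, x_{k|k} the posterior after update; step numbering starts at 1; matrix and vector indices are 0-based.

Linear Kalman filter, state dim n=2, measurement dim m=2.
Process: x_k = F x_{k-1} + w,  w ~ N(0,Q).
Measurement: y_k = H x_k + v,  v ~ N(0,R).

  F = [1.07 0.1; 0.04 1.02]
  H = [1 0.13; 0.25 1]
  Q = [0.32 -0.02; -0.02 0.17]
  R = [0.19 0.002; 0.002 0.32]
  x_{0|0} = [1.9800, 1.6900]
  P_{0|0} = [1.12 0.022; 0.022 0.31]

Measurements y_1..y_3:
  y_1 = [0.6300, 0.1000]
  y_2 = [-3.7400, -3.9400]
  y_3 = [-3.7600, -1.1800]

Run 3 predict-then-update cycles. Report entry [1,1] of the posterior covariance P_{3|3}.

step 1: x^-=[2.2876, 1.8030]  P^-=[1.6101 0.0837; 0.0837 0.4961]  S=[1.8302 0.5554; 0.5554 0.9586]  K=[0.8879 -0.0072; -0.1004 0.5975]  nu=[-1.8920, -2.2749]  x^+=[0.6242, 0.6336]  P^+=[0.1744 -0.0441; -0.0441 0.2020]
step 2: x^-=[0.7313, 0.6712]  P^-=[0.5123 -0.0403; -0.0403 0.3769]  S=[0.6982 0.1375; 0.1375 0.7088]  K=[0.7297 -0.0177; -0.0930 0.5356]  nu=[-4.5585, -4.7941]  x^+=[-2.5104, -1.4725]  P^+=[0.1438 -0.0402; -0.0402 0.1812]
step 3: x^-=[-2.8334, -1.6024]  P^-=[0.4779 -0.0393; -0.0393 0.3555]  S=[0.6637 0.1271; 0.1271 0.6857]  K=[0.7154 -0.0157; -0.0893 0.5207]  nu=[-0.7183, 1.1307]  x^+=[-3.3650, -0.9495]  P^+=[0.1409 -0.0388; -0.0388 0.1761]

P_post[1,1] = 0.1761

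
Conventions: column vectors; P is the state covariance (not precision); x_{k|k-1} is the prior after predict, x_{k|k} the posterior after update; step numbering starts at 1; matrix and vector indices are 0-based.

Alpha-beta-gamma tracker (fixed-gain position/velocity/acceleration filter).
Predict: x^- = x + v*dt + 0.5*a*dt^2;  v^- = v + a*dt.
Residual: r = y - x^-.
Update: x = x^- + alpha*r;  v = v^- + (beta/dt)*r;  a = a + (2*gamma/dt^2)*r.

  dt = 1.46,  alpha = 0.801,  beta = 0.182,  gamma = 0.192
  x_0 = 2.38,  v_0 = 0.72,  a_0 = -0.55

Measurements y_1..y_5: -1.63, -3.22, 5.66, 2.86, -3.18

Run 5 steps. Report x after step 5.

step 1: x_pred=2.8450  r=-4.4750  x^+=-0.7395  v^+=-0.6408  a^+=-1.3562
step 2: x_pred=-3.1205  r=-0.0995  x^+=-3.2002  v^+=-2.6332  a^+=-1.3741
step 3: x_pred=-8.5092  r=14.1692  x^+=2.8403  v^+=-2.8731  a^+=1.1785
step 4: x_pred=-0.0984  r=2.9584  x^+=2.2713  v^+=-0.7838  a^+=1.7114
step 5: x_pred=2.9510  r=-6.1310  x^+=-1.9599  v^+=0.9506  a^+=0.6069

x_post = -1.9599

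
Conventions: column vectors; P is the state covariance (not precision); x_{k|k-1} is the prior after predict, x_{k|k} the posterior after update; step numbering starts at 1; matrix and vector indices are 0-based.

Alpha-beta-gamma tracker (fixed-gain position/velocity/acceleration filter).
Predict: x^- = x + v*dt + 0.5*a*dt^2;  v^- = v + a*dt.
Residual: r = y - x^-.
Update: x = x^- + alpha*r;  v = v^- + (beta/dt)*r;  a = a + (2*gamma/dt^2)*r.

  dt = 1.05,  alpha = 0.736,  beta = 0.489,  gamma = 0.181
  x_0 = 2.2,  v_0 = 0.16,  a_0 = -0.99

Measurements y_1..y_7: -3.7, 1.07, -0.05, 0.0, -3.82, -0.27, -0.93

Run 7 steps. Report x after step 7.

step 1: x_pred=1.8223  r=-5.5223  x^+=-2.2421  v^+=-3.4513  a^+=-2.8032
step 2: x_pred=-7.4113  r=8.4813  x^+=-1.1691  v^+=-2.4448  a^+=-0.0184
step 3: x_pred=-3.7463  r=3.6963  x^+=-1.0258  v^+=-0.7428  a^+=1.1952
step 4: x_pred=-1.1469  r=1.1469  x^+=-0.3028  v^+=1.0463  a^+=1.5718
step 5: x_pred=1.6623  r=-5.4823  x^+=-2.3727  v^+=0.1435  a^+=-0.2283
step 6: x_pred=-2.3478  r=2.0778  x^+=-0.8186  v^+=0.8715  a^+=0.4539
step 7: x_pred=0.3467  r=-1.2767  x^+=-0.5929  v^+=0.7535  a^+=0.0347

x_post = -0.5929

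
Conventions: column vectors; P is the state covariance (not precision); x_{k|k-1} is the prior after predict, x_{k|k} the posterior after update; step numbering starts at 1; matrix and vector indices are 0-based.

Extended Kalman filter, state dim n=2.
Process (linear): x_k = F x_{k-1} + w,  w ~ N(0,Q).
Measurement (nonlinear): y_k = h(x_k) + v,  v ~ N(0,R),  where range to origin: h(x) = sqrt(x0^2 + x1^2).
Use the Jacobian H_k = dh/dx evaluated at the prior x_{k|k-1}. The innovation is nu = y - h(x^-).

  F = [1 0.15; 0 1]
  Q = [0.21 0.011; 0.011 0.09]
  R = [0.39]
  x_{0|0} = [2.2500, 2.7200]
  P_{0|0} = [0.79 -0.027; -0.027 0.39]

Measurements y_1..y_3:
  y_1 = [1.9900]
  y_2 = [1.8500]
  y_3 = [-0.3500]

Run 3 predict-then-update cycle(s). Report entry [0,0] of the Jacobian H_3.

H_jac[0,0] = 0.6773

step 1: x^-=[2.6580, 2.7200]  P^-=[1.0007 0.0425; 0.0425 0.4800]  H_jac=[0.6989 0.7152]  S=[1.1668]  K=[0.6254; 0.3197]  nu=[-1.8131]  x^+=[1.5240, 2.1404]  P^+=[0.5442 -0.1908; -0.1908 0.3608]
step 2: x^-=[1.8451, 2.1404]  P^-=[0.7051 -0.1257; -0.1257 0.4508]  H_jac=[0.6529 0.7574]  S=[0.8249]  K=[0.4427; 0.3144]  nu=[-0.9759]  x^+=[1.4130, 1.8336]  P^+=[0.5434 -0.2405; -0.2405 0.3692]
step 3: x^-=[1.6881, 1.8336]  P^-=[0.6896 -0.1741; -0.1741 0.4592]  H_jac=[0.6773 0.7357]  S=[0.7814]  K=[0.4338; 0.2814]  nu=[-2.8423]  x^+=[0.4550, 1.0336]  P^+=[0.5425 -0.2695; -0.2695 0.3973]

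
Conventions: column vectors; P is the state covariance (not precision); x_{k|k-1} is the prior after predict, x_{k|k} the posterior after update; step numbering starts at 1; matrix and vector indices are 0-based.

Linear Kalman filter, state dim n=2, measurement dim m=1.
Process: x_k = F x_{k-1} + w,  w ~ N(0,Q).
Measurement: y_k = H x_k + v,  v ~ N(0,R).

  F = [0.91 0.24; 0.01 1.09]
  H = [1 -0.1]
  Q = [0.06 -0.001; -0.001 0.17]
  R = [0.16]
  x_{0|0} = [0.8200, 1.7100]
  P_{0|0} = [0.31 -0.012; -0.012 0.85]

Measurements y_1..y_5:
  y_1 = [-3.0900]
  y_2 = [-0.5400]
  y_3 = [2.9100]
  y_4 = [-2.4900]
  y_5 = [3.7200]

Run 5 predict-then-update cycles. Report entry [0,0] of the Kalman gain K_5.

step 1: x^-=[1.1566, 1.8721]  P^-=[0.3604 0.2122; 0.2122 1.1797]  S=[0.4898]  K=[0.6926; 0.1925]  nu=[-4.0594]  x^+=[-1.6548, 1.0907]  P^+=[0.1255 0.1470; 0.1470 1.1615]
step 2: x^-=[-1.2441, 1.1723]  P^-=[0.2950 0.4501; 0.4501 1.5532]  S=[0.3805]  K=[0.6570; 0.7747]  nu=[0.8214]  x^+=[-0.7045, 1.8085]  P^+=[0.1308 0.2564; 0.2564 1.3248]
step 3: x^-=[-0.2070, 1.9643]  P^-=[0.3566 0.6017; 0.6017 1.7496]  S=[0.4138]  K=[0.7164; 1.0315]  nu=[3.3135]  x^+=[2.1669, 5.3820]  P^+=[0.1442 0.2960; 0.2960 1.3094]
step 4: x^-=[3.2635, 5.8880]  P^-=[0.3841 0.6372; 0.6372 1.7322]  S=[0.4340]  K=[0.7383; 1.0689]  nu=[-5.1647]  x^+=[-0.5494, 0.3675]  P^+=[0.1476 0.2947; 0.2947 1.2363]
step 5: x^-=[-0.4117, 0.3951]  P^-=[0.3821 0.6167; 0.6167 1.6453]  S=[0.4352]  K=[0.7363; 1.0390]  nu=[4.1712]  x^+=[2.6595, 4.7290]  P^+=[0.1462 0.2838; 0.2838 1.1755]

K[0,0] = 0.7363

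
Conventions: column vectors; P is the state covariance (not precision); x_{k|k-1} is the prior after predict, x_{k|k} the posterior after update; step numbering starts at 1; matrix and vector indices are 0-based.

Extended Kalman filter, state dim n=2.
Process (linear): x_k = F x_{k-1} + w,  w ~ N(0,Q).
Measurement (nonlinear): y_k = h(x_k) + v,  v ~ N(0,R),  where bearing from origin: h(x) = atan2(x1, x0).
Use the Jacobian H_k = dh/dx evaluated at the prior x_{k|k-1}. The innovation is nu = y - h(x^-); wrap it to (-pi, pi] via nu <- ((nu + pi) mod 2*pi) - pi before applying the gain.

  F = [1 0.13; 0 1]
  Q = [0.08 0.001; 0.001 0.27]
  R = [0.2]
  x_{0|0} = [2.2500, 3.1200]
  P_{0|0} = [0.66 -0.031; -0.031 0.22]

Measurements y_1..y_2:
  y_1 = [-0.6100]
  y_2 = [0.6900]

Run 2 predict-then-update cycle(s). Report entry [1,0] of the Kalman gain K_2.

step 1: x^-=[2.6556, 3.1200]  P^-=[0.7357 -0.0014; -0.0014 0.4900]  H_jac=[-0.1859 0.1582]  S=[0.2378]  K=[-0.5760; 0.3271]  nu=[-1.4756]  x^+=[3.5056, 2.6373]  P^+=[0.6568 0.0434; 0.0434 0.4646]
step 2: x^-=[3.8484, 2.6373]  P^-=[0.7559 0.1048; 0.1048 0.7346]  H_jac=[-0.1212 0.1768]  S=[0.2296]  K=[-0.3183; 0.5104]  nu=[0.0892]  x^+=[3.8200, 2.6828]  P^+=[0.7327 0.1421; 0.1421 0.6747]

K[1,0] = 0.5104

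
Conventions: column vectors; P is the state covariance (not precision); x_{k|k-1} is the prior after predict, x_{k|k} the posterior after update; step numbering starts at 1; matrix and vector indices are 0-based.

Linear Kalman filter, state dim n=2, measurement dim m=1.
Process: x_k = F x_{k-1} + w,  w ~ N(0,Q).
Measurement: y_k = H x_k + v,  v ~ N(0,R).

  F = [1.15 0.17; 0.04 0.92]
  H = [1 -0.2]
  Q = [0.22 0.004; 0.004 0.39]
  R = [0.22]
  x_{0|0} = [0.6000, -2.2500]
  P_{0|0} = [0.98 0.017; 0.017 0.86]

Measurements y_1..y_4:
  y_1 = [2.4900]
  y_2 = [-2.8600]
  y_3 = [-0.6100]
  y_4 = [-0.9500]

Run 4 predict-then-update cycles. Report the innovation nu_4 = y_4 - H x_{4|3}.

innov = [0.7570]

step 1: x^-=[0.3075, -2.0460]  P^-=[1.5476 0.2017; 0.2017 1.1207]  S=[1.7317]  K=[0.8704; -0.0130]  nu=[1.7733]  x^+=[1.8509, -2.0690]  P^+=[0.2357 0.2212; 0.2212 1.1204]
step 2: x^-=[1.7768, -1.8294]  P^-=[0.6506 0.4256; 0.4256 1.3550]  S=[0.7546]  K=[0.7494; 0.2049]  nu=[-5.0027]  x^+=[-1.9724, -2.8547]  P^+=[0.2268 0.3097; 0.3097 1.3233]
step 3: x^-=[-2.7535, -2.7053]  P^-=[0.6793 0.5512; 0.5512 1.5332]  S=[0.7402]  K=[0.7689; 0.3304]  nu=[1.6025]  x^+=[-1.5215, -2.1757]  P^+=[0.2418 0.3632; 0.3632 1.4524]
step 4: x^-=[-2.1195, -2.0625]  P^-=[0.7237 0.6290; 0.6290 1.6464]  S=[0.7580]  K=[0.7888; 0.3954]  nu=[0.7570]  x^+=[-1.5224, -1.7632]  P^+=[0.2521 0.3926; 0.3926 1.5279]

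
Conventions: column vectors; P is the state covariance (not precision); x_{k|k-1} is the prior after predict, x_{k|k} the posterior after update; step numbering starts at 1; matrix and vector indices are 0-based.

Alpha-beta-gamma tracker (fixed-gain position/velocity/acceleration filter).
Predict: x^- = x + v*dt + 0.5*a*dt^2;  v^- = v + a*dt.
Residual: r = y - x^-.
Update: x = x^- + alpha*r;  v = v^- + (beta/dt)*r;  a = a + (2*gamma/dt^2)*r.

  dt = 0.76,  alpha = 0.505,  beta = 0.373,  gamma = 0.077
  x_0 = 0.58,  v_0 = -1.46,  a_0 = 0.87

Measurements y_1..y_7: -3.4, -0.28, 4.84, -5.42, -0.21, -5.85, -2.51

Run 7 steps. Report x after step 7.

step 1: x_pred=-0.2783  r=-3.1217  x^+=-1.8548  v^+=-2.3309  a^+=0.0377
step 2: x_pred=-3.6154  r=3.3354  x^+=-1.9310  v^+=-0.6653  a^+=0.9270
step 3: x_pred=-2.1689  r=7.0089  x^+=1.3706  v^+=3.4791  a^+=2.7957
step 4: x_pred=4.8221  r=-10.2421  x^+=-0.3501  v^+=0.5771  a^+=0.0649
step 5: x_pred=0.1072  r=-0.3172  x^+=-0.0530  v^+=0.4708  a^+=-0.0196
step 6: x_pred=0.2991  r=-6.1491  x^+=-2.8062  v^+=-2.5621  a^+=-1.6591
step 7: x_pred=-5.2325  r=2.7225  x^+=-3.8576  v^+=-2.4868  a^+=-0.9333

x_post = -3.8576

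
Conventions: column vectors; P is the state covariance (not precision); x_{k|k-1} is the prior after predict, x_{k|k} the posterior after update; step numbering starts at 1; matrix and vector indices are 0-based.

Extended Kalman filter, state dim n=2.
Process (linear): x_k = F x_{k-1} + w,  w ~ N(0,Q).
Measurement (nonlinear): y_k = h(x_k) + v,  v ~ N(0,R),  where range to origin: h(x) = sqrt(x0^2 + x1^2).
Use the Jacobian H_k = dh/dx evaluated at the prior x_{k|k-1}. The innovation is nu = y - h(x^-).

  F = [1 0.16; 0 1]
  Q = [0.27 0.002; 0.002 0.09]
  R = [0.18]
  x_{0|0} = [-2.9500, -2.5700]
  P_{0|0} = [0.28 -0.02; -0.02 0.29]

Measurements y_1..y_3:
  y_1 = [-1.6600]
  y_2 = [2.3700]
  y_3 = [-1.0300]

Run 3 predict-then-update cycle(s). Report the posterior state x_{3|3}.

x_post = [-0.4883, -0.5332]

step 1: x^-=[-3.3612, -2.5700]  P^-=[0.5510 0.0284; 0.0284 0.3800]  H_jac=[-0.7944 -0.6074]  S=[0.6953]  K=[-0.6543; -0.3644]  nu=[-5.8911]  x^+=[0.4936, -0.4233]  P^+=[0.2533 -0.1374; -0.1374 0.2877]
step 2: x^-=[0.4258, -0.4233]  P^-=[0.4867 -0.0894; -0.0894 0.3777]  H_jac=[0.7092 -0.7050]  S=[0.7019]  K=[0.5816; -0.4696]  nu=[1.7695]  x^+=[1.4549, -1.2544]  P^+=[0.2493 0.1023; 0.1023 0.2229]
step 3: x^-=[1.2542, -1.2544]  P^-=[0.5578 0.1400; 0.1400 0.3129]  H_jac=[0.7071 -0.7072]  S=[0.4753]  K=[0.6215; -0.2572]  nu=[-2.8039]  x^+=[-0.4883, -0.5332]  P^+=[0.3742 0.2160; 0.2160 0.2814]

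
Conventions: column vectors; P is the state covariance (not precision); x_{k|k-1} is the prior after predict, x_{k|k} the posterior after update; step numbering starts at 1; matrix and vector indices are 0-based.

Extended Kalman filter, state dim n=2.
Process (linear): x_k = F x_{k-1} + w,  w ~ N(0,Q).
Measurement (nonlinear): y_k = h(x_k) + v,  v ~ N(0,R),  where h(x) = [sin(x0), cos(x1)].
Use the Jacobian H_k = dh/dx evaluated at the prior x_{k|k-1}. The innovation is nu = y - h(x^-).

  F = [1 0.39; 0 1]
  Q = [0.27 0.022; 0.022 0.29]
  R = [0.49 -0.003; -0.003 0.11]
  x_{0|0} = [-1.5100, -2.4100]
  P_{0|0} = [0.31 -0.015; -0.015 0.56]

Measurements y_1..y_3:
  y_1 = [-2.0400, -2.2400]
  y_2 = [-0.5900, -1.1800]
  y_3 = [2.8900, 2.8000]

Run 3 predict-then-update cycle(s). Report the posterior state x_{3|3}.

step 1: x^-=[-2.4499, -2.4100]  P^-=[0.6535 0.2254; 0.2254 0.8500]  H_jac=[-0.7702 0.0000; 0.0000 0.6681]  S=[0.8776 -0.1190; -0.1190 0.4894]  K=[-0.5499 0.1740; -0.0419 1.1502]  nu=[-1.4022, -1.4959]  x^+=[-1.9392, -4.0719]  P^+=[0.3505 0.0311; 0.0311 0.1896]
step 2: x^-=[-3.5272, -4.0719]  P^-=[0.6736 0.1271; 0.1271 0.4796]  H_jac=[-0.9266 0.0000; 0.0000 -0.8018]  S=[1.0683 0.0914; 0.0914 0.4183]  K=[-0.5741 -0.1181; -0.0322 -0.9122]  nu=[-0.9662, -0.5824]  x^+=[-2.9037, -3.5095]  P^+=[0.3032 0.0141; 0.0141 0.1250]
step 3: x^-=[-4.2725, -3.5095]  P^-=[0.6032 0.0848; 0.0848 0.4150]  H_jac=[-0.4259 0.0000; 0.0000 -0.3597]  S=[0.5994 0.0100; 0.0100 0.1637]  K=[-0.4259 -0.1604; -0.0451 -0.9092]  nu=[1.9852, 3.7331]  x^+=[-5.7167, -6.9932]  P^+=[0.4889 0.0455; 0.0455 0.2777]

x_post = [-5.7167, -6.9932]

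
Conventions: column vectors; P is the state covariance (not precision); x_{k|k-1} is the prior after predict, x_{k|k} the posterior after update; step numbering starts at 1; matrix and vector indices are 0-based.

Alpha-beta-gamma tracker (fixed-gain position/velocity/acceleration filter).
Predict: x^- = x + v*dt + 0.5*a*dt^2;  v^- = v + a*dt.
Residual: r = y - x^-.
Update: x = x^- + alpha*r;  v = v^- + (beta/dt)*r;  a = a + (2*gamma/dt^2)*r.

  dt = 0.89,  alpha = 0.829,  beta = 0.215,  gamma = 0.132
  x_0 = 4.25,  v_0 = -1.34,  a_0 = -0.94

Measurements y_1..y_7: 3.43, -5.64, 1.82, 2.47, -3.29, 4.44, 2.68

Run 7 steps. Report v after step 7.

v_post = 4.7523

step 1: x_pred=2.6851  r=0.7449  x^+=3.3026  v^+=-1.9967  a^+=-0.6917
step 2: x_pred=1.2516  r=-6.8916  x^+=-4.4615  v^+=-4.2771  a^+=-2.9887
step 3: x_pred=-9.4518  r=11.2718  x^+=-0.1075  v^+=-4.2141  a^+=0.7681
step 4: x_pred=-3.5538  r=6.0238  x^+=1.4399  v^+=-2.0752  a^+=2.7758
step 5: x_pred=0.6923  r=-3.9823  x^+=-2.6090  v^+=-0.5668  a^+=1.4485
step 6: x_pred=-2.5398  r=6.9798  x^+=3.2465  v^+=2.4085  a^+=3.7748
step 7: x_pred=6.8851  r=-4.2051  x^+=3.3991  v^+=4.7523  a^+=2.3733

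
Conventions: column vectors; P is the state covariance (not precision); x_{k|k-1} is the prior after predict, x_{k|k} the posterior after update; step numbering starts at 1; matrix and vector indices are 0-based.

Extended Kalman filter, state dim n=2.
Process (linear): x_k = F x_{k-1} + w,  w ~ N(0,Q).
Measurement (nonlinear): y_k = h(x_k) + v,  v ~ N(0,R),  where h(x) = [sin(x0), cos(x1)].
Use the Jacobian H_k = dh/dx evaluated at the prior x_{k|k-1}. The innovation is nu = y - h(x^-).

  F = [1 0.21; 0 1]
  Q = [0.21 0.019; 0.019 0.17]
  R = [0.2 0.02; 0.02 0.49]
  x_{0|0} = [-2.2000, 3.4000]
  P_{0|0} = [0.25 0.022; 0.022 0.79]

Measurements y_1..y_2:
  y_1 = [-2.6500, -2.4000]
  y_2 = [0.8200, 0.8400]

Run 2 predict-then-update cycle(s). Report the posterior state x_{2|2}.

x_post = [-0.5280, 2.1344]

step 1: x^-=[-1.4860, 3.4000]  P^-=[0.5041 0.2069; 0.2069 0.9600]  H_jac=[0.0847 0.0000; 0.0000 0.2555]  S=[0.2036 0.0245; 0.0245 0.5527]  K=[0.1992 0.0868; 0.0329 0.4424]  nu=[-1.6536, -1.4332]  x^+=[-1.9399, 2.7116]  P^+=[0.4910 0.1821; 0.1821 0.8509]
step 2: x^-=[-1.3705, 2.7116]  P^-=[0.8150 0.3798; 0.3798 1.0209]  H_jac=[0.1990 0.0000; 0.0000 -0.4169]  S=[0.2323 -0.0115; -0.0115 0.6674]  K=[0.6870 -0.2254; 0.2940 -0.6326]  nu=[1.8000, 1.7490]  x^+=[-0.5280, 2.1344]  P^+=[0.6679 0.2320; 0.2320 0.7294]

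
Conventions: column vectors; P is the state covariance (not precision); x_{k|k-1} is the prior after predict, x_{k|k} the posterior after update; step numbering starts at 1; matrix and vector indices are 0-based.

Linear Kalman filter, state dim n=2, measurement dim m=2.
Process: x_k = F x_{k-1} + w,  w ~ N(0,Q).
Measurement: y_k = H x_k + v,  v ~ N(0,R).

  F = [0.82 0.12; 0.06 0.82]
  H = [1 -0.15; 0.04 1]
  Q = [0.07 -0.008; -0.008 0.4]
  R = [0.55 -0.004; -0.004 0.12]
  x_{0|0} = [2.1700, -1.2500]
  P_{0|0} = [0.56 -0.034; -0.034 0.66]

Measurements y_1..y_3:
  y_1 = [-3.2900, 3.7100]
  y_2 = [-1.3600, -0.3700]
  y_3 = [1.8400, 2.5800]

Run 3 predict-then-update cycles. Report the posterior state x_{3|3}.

step 1: x^-=[1.6294, -0.8948]  P^-=[0.4494 0.0614; 0.0614 0.8425]  S=[0.9999 -0.0514; -0.0514 0.9681]  K=[0.4456 0.1056; -0.0202 0.8717]  nu=[-5.0536, 4.5396]  x^+=[-0.1431, 3.1644]  P^+=[0.2448 0.0011; 0.0011 0.1046]
step 2: x^-=[0.2624, 2.5863]  P^-=[0.2363 0.0151; 0.0151 0.4713]  S=[0.7924 -0.0502; -0.0502 0.5929]  K=[0.2996 0.0668; -0.0198 0.7943]  nu=[-1.2345, -2.9667]  x^+=[-0.3056, 0.2543]  P^+=[0.1646 0.0002; 0.0002 0.0954]
step 3: x^-=[-0.2201, 0.1902]  P^-=[0.1821 0.0096; 0.0096 0.4648]  S=[0.7396 -0.0568; -0.0568 0.5858]  K=[0.2483 0.0530; -0.0203 0.7920]  nu=[2.0886, 2.3986]  x^+=[0.4256, 2.0475]  P^+=[0.1363 -0.0001; -0.0001 0.0951]

x_post = [0.4256, 2.0475]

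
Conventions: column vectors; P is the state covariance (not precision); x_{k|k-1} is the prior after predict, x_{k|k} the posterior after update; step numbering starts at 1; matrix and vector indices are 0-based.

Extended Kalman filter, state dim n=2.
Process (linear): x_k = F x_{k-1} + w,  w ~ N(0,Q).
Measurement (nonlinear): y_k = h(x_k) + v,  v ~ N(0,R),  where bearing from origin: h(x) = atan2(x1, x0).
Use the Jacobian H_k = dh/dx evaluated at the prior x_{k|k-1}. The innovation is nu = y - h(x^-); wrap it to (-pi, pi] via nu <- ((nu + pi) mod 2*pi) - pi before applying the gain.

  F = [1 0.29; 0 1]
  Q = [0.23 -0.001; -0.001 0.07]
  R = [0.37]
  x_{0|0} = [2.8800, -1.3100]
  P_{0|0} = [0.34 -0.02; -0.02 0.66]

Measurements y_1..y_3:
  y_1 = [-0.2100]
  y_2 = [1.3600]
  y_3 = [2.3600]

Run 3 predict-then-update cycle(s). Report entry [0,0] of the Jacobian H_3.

step 1: x^-=[2.5001, -1.3100]  P^-=[0.6139 0.1704; 0.1704 0.7300]  H_jac=[0.1644 0.3138]  S=[0.4761]  K=[0.3244; 0.5401]  nu=[0.2726]  x^+=[2.5885, -1.1628]  P^+=[0.5638 0.0870; 0.0870 0.5911]
step 2: x^-=[2.2513, -1.1628]  P^-=[0.8940 0.2574; 0.2574 0.6611]  H_jac=[0.1811 0.3506]  S=[0.5133]  K=[0.4913; 0.5425]  nu=[1.8367]  x^+=[3.1537, -0.1664]  P^+=[0.7701 0.1206; 0.1206 0.5101]
step 3: x^-=[3.1054, -0.1664]  P^-=[1.1130 0.2676; 0.2676 0.5801]  H_jac=[0.0172 0.3211]  S=[0.4331]  K=[0.2426; 0.4407]  nu=[2.4135]  x^+=[3.6909, 0.8973]  P^+=[1.0875 0.2213; 0.2213 0.4960]

H_jac[0,0] = 0.0172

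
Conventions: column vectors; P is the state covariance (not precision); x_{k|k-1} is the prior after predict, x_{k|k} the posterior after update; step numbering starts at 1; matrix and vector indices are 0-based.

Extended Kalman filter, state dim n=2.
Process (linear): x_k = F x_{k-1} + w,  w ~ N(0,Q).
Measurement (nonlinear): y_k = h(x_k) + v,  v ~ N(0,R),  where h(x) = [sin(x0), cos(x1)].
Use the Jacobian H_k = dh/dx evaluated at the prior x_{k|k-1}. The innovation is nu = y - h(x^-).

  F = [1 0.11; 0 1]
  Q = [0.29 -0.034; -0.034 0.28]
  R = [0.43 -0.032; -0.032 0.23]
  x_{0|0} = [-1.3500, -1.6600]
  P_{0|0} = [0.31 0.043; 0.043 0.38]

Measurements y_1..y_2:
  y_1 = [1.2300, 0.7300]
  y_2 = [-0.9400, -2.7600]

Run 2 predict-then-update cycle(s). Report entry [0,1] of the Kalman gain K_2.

K[0,1] = 0.0094

step 1: x^-=[-1.5326, -1.6600]  P^-=[0.6141 0.0508; 0.0508 0.6600]  H_jac=[0.0382 0.0000; 0.0000 0.9960]  S=[0.4309 -0.0301; -0.0301 0.8848]  K=[0.0585 0.0592; 0.0565 0.7449]  nu=[2.2293, 0.8191]  x^+=[-1.3536, -0.9239]  P^+=[0.6097 0.0118; 0.0118 0.1702]
step 2: x^-=[-1.4552, -0.9239]  P^-=[0.9043 -0.0035; -0.0035 0.4502]  H_jac=[0.1153 0.0000; 0.0000 0.7980]  S=[0.4420 -0.0323; -0.0323 0.5167]  K=[0.2366 0.0094; 0.0502 0.6985]  nu=[0.0533, -3.3627]  x^+=[-1.4742, -3.2699]  P^+=[0.8797 -0.0068; -0.0068 0.1993]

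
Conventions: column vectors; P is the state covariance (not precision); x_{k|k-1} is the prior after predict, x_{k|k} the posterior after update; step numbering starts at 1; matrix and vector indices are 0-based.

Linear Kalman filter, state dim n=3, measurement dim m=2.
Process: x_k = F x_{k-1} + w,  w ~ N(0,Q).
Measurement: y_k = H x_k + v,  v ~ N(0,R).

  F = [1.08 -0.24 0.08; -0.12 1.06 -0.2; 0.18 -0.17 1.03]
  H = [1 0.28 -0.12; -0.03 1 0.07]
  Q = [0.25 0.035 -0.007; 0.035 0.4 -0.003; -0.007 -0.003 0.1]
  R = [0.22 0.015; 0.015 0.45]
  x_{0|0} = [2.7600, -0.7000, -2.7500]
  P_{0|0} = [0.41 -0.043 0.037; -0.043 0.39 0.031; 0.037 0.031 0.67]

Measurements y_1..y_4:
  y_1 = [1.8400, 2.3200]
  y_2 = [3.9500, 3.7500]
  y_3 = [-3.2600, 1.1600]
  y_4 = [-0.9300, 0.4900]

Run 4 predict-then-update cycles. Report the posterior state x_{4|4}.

x_post = [-2.0662, 1.5220, -3.1483]

step 1: x^-=[2.9288, -0.5232, -2.2167]  P^-=[0.7825 -0.1828 0.1872; -0.1828 0.8705 -0.2002; 0.1872 -0.2002 0.8409]  S=[0.9490 0.0808; 0.0808 1.3074]  K=[0.7635 -0.1949; 0.0336 0.6572; 0.0416 -0.1150]  nu=[-1.2083, 3.0862]  x^+=[1.4046, 1.4644, -2.6219]  P^+=[0.2036 -0.0796 0.1355; -0.0796 0.3012 -0.1047; 0.1355 -0.1047 0.8227]
step 2: x^-=[0.9558, 1.9081, -2.6967]  P^-=[0.5788 -0.2191 0.3107; -0.2191 0.8454 -0.3874; 0.3107 -0.3874 1.0798]  S=[0.7094 0.0698; 0.0698 1.2588]  K=[0.6974 -0.2092; 0.0260 0.6538; 0.1281 -0.2622]  nu=[2.1364, 2.0593]  x^+=[2.0149, 3.3102, -2.9630]  P^+=[0.1990 -0.0912 0.1928; -0.0912 0.3044 -0.1793; 0.1928 -0.1793 0.9863]
step 3: x^-=[1.1446, 3.8596, -3.2519]  P^-=[0.5934 -0.2584 0.4101; -0.2584 0.8929 -0.5173; 0.4101 -0.5173 1.3015]  S=[0.6938 0.0622; 0.0622 1.2911]  K=[0.7003 -0.2254; 0.0175 0.6687; 0.1885 -0.3487]  nu=[-5.8755, -2.4376]  x^+=[-2.4207, 2.1270, -3.5094]  P^+=[0.2072 -0.1012 0.2349; -0.1012 0.3139 -0.2260; 0.2349 -0.2260 1.1281]
step 4: x^-=[-3.4055, 3.2470, -4.4120]  P^-=[0.6187 -0.2915 0.4856; -0.2915 0.9337 -0.6097; 0.4856 -0.6097 1.4850]  S=[0.6945 0.0533; 0.0533 1.3216]  K=[0.7077 -0.2374; 0.0098 0.6804; 0.2277 -0.4029]  nu=[1.0369, -2.5504]  x^+=[-2.0662, 1.5220, -3.1483]  P^+=[0.2143 -0.1084 0.2653; -0.1084 0.3211 -0.2570; 0.2653 -0.2570 1.2442]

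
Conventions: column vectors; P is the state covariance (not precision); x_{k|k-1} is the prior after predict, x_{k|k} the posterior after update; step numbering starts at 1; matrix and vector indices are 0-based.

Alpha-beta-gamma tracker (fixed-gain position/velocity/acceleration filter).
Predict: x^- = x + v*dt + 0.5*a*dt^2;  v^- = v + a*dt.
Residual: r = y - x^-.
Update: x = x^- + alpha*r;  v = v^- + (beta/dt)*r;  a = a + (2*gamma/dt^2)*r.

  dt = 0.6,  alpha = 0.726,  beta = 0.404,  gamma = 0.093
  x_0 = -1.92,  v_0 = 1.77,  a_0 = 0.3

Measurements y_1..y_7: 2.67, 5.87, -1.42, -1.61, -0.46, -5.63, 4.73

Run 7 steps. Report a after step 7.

step 1: x_pred=-0.8040  r=3.4740  x^+=1.7181  v^+=4.2892  a^+=2.0949
step 2: x_pred=4.6687  r=1.2013  x^+=5.5408  v^+=6.3550  a^+=2.7156
step 3: x_pred=9.8426  r=-11.2626  x^+=1.6660  v^+=0.4008  a^+=-3.1035
step 4: x_pred=1.3478  r=-2.9578  x^+=-0.7996  v^+=-3.4529  a^+=-4.6317
step 5: x_pred=-3.7050  r=3.2450  x^+=-1.3491  v^+=-4.0469  a^+=-2.9551
step 6: x_pred=-4.3092  r=-1.3208  x^+=-5.2681  v^+=-6.7093  a^+=-3.6375
step 7: x_pred=-9.9484  r=14.6784  x^+=0.7081  v^+=0.9917  a^+=3.9463

a_post = 3.9463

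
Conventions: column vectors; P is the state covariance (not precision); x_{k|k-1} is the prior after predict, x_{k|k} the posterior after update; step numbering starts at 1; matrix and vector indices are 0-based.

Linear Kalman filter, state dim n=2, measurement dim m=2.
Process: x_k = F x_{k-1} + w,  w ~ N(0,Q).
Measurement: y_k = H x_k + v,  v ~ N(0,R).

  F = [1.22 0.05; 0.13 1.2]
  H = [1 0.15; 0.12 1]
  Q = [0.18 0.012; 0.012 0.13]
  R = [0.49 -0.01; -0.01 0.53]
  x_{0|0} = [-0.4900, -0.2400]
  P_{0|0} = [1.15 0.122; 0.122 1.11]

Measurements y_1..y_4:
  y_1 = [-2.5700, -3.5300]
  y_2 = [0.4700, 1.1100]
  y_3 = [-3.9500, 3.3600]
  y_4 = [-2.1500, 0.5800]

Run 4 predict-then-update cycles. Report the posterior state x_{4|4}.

step 1: x^-=[-0.6098, -0.3517]  P^-=[1.9093 0.4404; 0.4404 1.7859]  S=[2.5716 0.9353; 0.9353 2.4491]  K=[0.7766 -0.0232; 0.0027 0.7497]  nu=[-1.9074, -3.1051]  x^+=[-2.0190, -2.6850]  P^+=[0.3908 -0.0670; -0.0670 0.4054]
step 2: x^-=[-2.5975, -3.4844]  P^-=[0.7545 -0.0002; -0.0002 0.6994]  S=[1.2602 0.1853; 0.1853 1.2403]  K=[0.6012 -0.0169; 0.0002 0.5639]  nu=[3.5901, 4.9061]  x^+=[-0.5222, -0.7171]  P^+=[0.3024 -0.0513; -0.0513 0.3050]
step 3: x^-=[-0.6730, -0.9284]  P^-=[0.6247 0.0028; 0.0028 0.5583]  S=[1.1281 0.1516; 0.1516 1.0980]  K=[0.5549 -0.0058; 0.0085 0.5076]  nu=[-3.1378, 4.3692]  x^+=[-2.4393, 1.2627]  P^+=[0.2783 -0.0420; -0.0420 0.2740]
step 4: x^-=[-2.9128, 1.1981]  P^-=[0.5897 0.0108; 0.0108 0.5162]  S=[1.0946 0.1492; 0.1492 1.0572]  K=[0.5401 0.0009; 0.0142 0.4874]  nu=[0.5830, -0.2686]  x^+=[-2.5981, 1.0755]  P^+=[0.2702 -0.0373; -0.0373 0.2627]

x_post = [-2.5981, 1.0755]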